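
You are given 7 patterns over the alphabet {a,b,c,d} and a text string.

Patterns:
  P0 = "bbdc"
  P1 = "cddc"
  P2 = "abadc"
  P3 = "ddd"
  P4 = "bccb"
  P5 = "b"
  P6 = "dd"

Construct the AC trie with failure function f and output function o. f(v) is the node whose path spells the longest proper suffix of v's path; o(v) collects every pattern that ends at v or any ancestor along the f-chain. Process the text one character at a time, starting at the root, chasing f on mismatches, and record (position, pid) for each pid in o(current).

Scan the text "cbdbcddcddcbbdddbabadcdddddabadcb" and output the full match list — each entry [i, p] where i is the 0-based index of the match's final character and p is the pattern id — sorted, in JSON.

Build:
Trie nodes:
  0='ε' goto a→9 b→1 c→5 d→14
  1='b' goto b→2 c→17  ←P5
  2='bb' goto d→3
  3='bbd' goto c→4
  4='bbdc' goto ·  ←P0
  5='c' goto d→6
  6='cd' goto d→7
  7='cdd' goto c→8
  8='cddc' goto ·  ←P1
  9='a' goto b→10
  10='ab' goto a→11
  11='aba' goto d→12
  12='abad' goto c→13
  13='abadc' goto ·  ←P2
  14='d' goto d→15
  15='dd' goto d→16  ←P6
  16='ddd' goto ·  ←P3
  17='bc' goto c→18
  18='bcc' goto b→19
  19='bccb' goto ·  ←P4

Failure links (BFS by depth):
  n1('b'): parent n0 fail=0; on 'b' 0 → fail=0;  out {5}∪∅={5}
  n5('c'): parent n0 fail=0; on 'c' 0 → fail=0;  out ∅∪∅=∅
  n9('a'): parent n0 fail=0; on 'a' 0 → fail=0;  out ∅∪∅=∅
  n14('d'): parent n0 fail=0; on 'd' 0 → fail=0;  out ∅∪∅=∅
  n2('bb'): parent n1 fail=0; on 'b' 0 → fail=1;  out ∅∪{5}={5}
  n6('cd'): parent n5 fail=0; on 'd' 0 → fail=14;  out ∅∪∅=∅
  n10('ab'): parent n9 fail=0; on 'b' 0 → fail=1;  out ∅∪{5}={5}
  n15('dd'): parent n14 fail=0; on 'd' 0 → fail=14;  out {6}∪∅={6}
  n17('bc'): parent n1 fail=0; on 'c' 0 → fail=5;  out ∅∪∅=∅
  n3('bbd'): parent n2 fail=1; on 'd' 1→0 → fail=14;  out ∅∪∅=∅
  n7('cdd'): parent n6 fail=14; on 'd' 14 → fail=15;  out ∅∪{6}={6}
  n11('aba'): parent n10 fail=1; on 'a' 1→0 → fail=9;  out ∅∪∅=∅
  n16('ddd'): parent n15 fail=14; on 'd' 14 → fail=15;  out {3}∪{6}={3,6}
  n18('bcc'): parent n17 fail=5; on 'c' 5→0 → fail=5;  out ∅∪∅=∅
  n4('bbdc'): parent n3 fail=14; on 'c' 14→0 → fail=5;  out {0}∪∅={0}
  n8('cddc'): parent n7 fail=15; on 'c' 15→14→0 → fail=5;  out {1}∪∅={1}
  n12('abad'): parent n11 fail=9; on 'd' 9→0 → fail=14;  out ∅∪∅=∅
  n19('bccb'): parent n18 fail=5; on 'b' 5→0 → fail=1;  out {4}∪{5}={4,5}
  n13('abadc'): parent n12 fail=14; on 'c' 14→0 → fail=5;  out {2}∪∅={2}

Run:
i=0 'c': node 0→5
i=1 'b': node 5→1 (fail-walked)  ** P5@[1:1]
i=2 'd': node 1→14 (fail-walked)
i=3 'b': node 14→1 (fail-walked)  ** P5@[3:3]
i=4 'c': node 1→17
i=5 'd': node 17→6 (fail-walked)
i=6 'd': node 6→7  ** P6@[5:6]
i=7 'c': node 7→8  ** P1@[4:7]
i=8 'd': node 8→6 (fail-walked)
i=9 'd': node 6→7  ** P6@[8:9]
i=10 'c': node 7→8  ** P1@[7:10]
i=11 'b': node 8→1 (fail-walked)  ** P5@[11:11]
i=12 'b': node 1→2  ** P5@[12:12]
i=13 'd': node 2→3
i=14 'd': node 3→15 (fail-walked)  ** P6@[13:14]
i=15 'd': node 15→16  ** P3@[13:15],P6@[14:15]
i=16 'b': node 16→1 (fail-walked)  ** P5@[16:16]
i=17 'a': node 1→9 (fail-walked)
i=18 'b': node 9→10  ** P5@[18:18]
i=19 'a': node 10→11
i=20 'd': node 11→12
i=21 'c': node 12→13  ** P2@[17:21]
i=22 'd': node 13→6 (fail-walked)
i=23 'd': node 6→7  ** P6@[22:23]
i=24 'd': node 7→16 (fail-walked)  ** P3@[22:24],P6@[23:24]
i=25 'd': node 16→16 (fail-walked)  ** P3@[23:25],P6@[24:25]
i=26 'd': node 16→16 (fail-walked)  ** P3@[24:26],P6@[25:26]
i=27 'a': node 16→9 (fail-walked)
i=28 'b': node 9→10  ** P5@[28:28]
i=29 'a': node 10→11
i=30 'd': node 11→12
i=31 'c': node 12→13  ** P2@[27:31]
i=32 'b': node 13→1 (fail-walked)  ** P5@[32:32]

Result: [[1,5],[3,5],[6,6],[7,1],[9,6],[10,1],[11,5],[12,5],[14,6],[15,3],[15,6],[16,5],[18,5],[21,2],[23,6],[24,3],[24,6],[25,3],[25,6],[26,3],[26,6],[28,5],[31,2],[32,5]]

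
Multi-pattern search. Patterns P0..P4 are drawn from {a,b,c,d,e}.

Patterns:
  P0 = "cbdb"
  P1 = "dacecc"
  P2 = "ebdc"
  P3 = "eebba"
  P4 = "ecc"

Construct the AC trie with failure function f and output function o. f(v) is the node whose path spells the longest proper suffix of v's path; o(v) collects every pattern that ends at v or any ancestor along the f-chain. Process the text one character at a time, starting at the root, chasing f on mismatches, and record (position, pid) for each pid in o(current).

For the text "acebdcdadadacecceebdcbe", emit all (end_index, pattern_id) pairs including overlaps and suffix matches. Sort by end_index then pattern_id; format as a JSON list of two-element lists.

Build automaton:
Trie nodes:
  n0 'ε': c→1 d→5 e→11
  n1 'c': b→2
  n2 'cb': d→3
  n3 'cbd': b→4
  n4 'cbdb': ·  ←P0
  n5 'd': a→6
  n6 'da': c→7
  n7 'dac': e→8
  n8 'dace': c→9
  n9 'dacec': c→10
  n10 'dacecc': ·  ←P1
  n11 'e': b→12 c→19 e→15
  n12 'eb': d→13
  n13 'ebd': c→14
  n14 'ebdc': ·  ←P2
  n15 'ee': b→16
  n16 'eeb': b→17
  n17 'eebb': a→18
  n18 'eebba': ·  ←P3
  n19 'ec': c→20
  n20 'ecc': ·  ←P4

BFS fail/out derivation:
  n1('c'): parent n0 fail=0; on 'c' 0 → fail=0;  out ∅∪∅=∅
  n5('d'): parent n0 fail=0; on 'd' 0 → fail=0;  out ∅∪∅=∅
  n11('e'): parent n0 fail=0; on 'e' 0 → fail=0;  out ∅∪∅=∅
  n2('cb'): parent n1 fail=0; on 'b' 0 → fail=0;  out ∅∪∅=∅
  n6('da'): parent n5 fail=0; on 'a' 0 → fail=0;  out ∅∪∅=∅
  n12('eb'): parent n11 fail=0; on 'b' 0 → fail=0;  out ∅∪∅=∅
  n15('ee'): parent n11 fail=0; on 'e' 0 → fail=11;  out ∅∪∅=∅
  n19('ec'): parent n11 fail=0; on 'c' 0 → fail=1;  out ∅∪∅=∅
  n3('cbd'): parent n2 fail=0; on 'd' 0 → fail=5;  out ∅∪∅=∅
  n7('dac'): parent n6 fail=0; on 'c' 0 → fail=1;  out ∅∪∅=∅
  n13('ebd'): parent n12 fail=0; on 'd' 0 → fail=5;  out ∅∪∅=∅
  n16('eeb'): parent n15 fail=11; on 'b' 11 → fail=12;  out ∅∪∅=∅
  n20('ecc'): parent n19 fail=1; on 'c' 1→0 → fail=1;  out {4}∪∅={4}
  n4('cbdb'): parent n3 fail=5; on 'b' 5→0 → fail=0;  out {0}∪∅={0}
  n8('dace'): parent n7 fail=1; on 'e' 1→0 → fail=11;  out ∅∪∅=∅
  n14('ebdc'): parent n13 fail=5; on 'c' 5→0 → fail=1;  out {2}∪∅={2}
  n17('eebb'): parent n16 fail=12; on 'b' 12→0 → fail=0;  out ∅∪∅=∅
  n9('dacec'): parent n8 fail=11; on 'c' 11 → fail=19;  out ∅∪∅=∅
  n18('eebba'): parent n17 fail=0; on 'a' 0 → fail=0;  out {3}∪∅={3}
  n10('dacecc'): parent n9 fail=19; on 'c' 19 → fail=20;  out {1}∪{4}={1,4}

Scan:
[0] read 'a'  n0⇒n0
[1] read 'c'  n0⇒n1
[2] read 'e'  n1⇒n11 (fail-walked)
[3] read 'b'  n11⇒n12
[4] read 'd'  n12⇒n13
[5] read 'c'  n13⇒n14  ** P2@[2:5]
[6] read 'd'  n14⇒n5 (fail-walked)
[7] read 'a'  n5⇒n6
[8] read 'd'  n6⇒n5 (fail-walked)
[9] read 'a'  n5⇒n6
[10] read 'd'  n6⇒n5 (fail-walked)
[11] read 'a'  n5⇒n6
[12] read 'c'  n6⇒n7
[13] read 'e'  n7⇒n8
[14] read 'c'  n8⇒n9
[15] read 'c'  n9⇒n10  ** P1@[10:15],P4@[13:15]
[16] read 'e'  n10⇒n11 (fail-walked)
[17] read 'e'  n11⇒n15
[18] read 'b'  n15⇒n16
[19] read 'd'  n16⇒n13 (fail-walked)
[20] read 'c'  n13⇒n14  ** P2@[17:20]
[21] read 'b'  n14⇒n2 (fail-walked)
[22] read 'e'  n2⇒n11 (fail-walked)

All matches (sorted): [[5,2],[15,1],[15,4],[20,2]]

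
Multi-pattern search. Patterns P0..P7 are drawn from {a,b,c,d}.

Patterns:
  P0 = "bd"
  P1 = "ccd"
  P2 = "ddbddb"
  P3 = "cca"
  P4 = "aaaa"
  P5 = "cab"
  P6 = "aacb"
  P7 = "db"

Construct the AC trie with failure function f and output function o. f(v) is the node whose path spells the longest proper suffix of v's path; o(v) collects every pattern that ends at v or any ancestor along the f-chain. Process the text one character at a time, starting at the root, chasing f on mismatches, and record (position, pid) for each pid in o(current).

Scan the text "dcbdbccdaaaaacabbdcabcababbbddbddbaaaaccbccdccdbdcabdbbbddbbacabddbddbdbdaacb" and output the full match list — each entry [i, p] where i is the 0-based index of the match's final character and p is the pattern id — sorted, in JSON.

Build automaton:
Trie (insert patterns):
  0='ε' goto a→13 b→1 c→3 d→6
  1='b' goto d→2
  2='bd' goto ·  [P0 ends]
  3='c' goto a→17 c→4
  4='cc' goto a→12 d→5
  5='ccd' goto ·  [P1 ends]
  6='d' goto b→21 d→7
  7='dd' goto b→8
  8='ddb' goto d→9
  9='ddbd' goto d→10
  10='ddbdd' goto b→11
  11='ddbddb' goto ·  [P2 ends]
  12='cca' goto ·  [P3 ends]
  13='a' goto a→14
  14='aa' goto a→15 c→19
  15='aaa' goto a→16
  16='aaaa' goto ·  [P4 ends]
  17='ca' goto b→18
  18='cab' goto ·  [P5 ends]
  19='aac' goto b→20
  20='aacb' goto ·  [P6 ends]
  21='db' goto ·  [P7 ends]

BFS fail/out derivation:
  fail(1) 'b': from fail(0)=0 chase 'b': 0 ⇒ 0;  out=∅∪out(0)=∅
  fail(3) 'c': from fail(0)=0 chase 'c': 0 ⇒ 0;  out=∅∪out(0)=∅
  fail(6) 'd': from fail(0)=0 chase 'd': 0 ⇒ 0;  out=∅∪out(0)=∅
  fail(13) 'a': from fail(0)=0 chase 'a': 0 ⇒ 0;  out=∅∪out(0)=∅
  fail(2) 'bd': from fail(1)=0 chase 'd': 0 ⇒ 6;  out={0}∪out(6)={0}
  fail(4) 'cc': from fail(3)=0 chase 'c': 0 ⇒ 3;  out=∅∪out(3)=∅
  fail(7) 'dd': from fail(6)=0 chase 'd': 0 ⇒ 6;  out=∅∪out(6)=∅
  fail(14) 'aa': from fail(13)=0 chase 'a': 0 ⇒ 13;  out=∅∪out(13)=∅
  fail(17) 'ca': from fail(3)=0 chase 'a': 0 ⇒ 13;  out=∅∪out(13)=∅
  fail(21) 'db': from fail(6)=0 chase 'b': 0 ⇒ 1;  out={7}∪out(1)={7}
  fail(5) 'ccd': from fail(4)=3 chase 'd': 3→0 ⇒ 6;  out={1}∪out(6)={1}
  fail(8) 'ddb': from fail(7)=6 chase 'b': 6 ⇒ 21;  out=∅∪out(21)={7}
  fail(12) 'cca': from fail(4)=3 chase 'a': 3 ⇒ 17;  out={3}∪out(17)={3}
  fail(15) 'aaa': from fail(14)=13 chase 'a': 13 ⇒ 14;  out=∅∪out(14)=∅
  fail(18) 'cab': from fail(17)=13 chase 'b': 13→0 ⇒ 1;  out={5}∪out(1)={5}
  fail(19) 'aac': from fail(14)=13 chase 'c': 13→0 ⇒ 3;  out=∅∪out(3)=∅
  fail(9) 'ddbd': from fail(8)=21 chase 'd': 21→1 ⇒ 2;  out=∅∪out(2)={0}
  fail(16) 'aaaa': from fail(15)=14 chase 'a': 14 ⇒ 15;  out={4}∪out(15)={4}
  fail(20) 'aacb': from fail(19)=3 chase 'b': 3→0 ⇒ 1;  out={6}∪out(1)={6}
  fail(10) 'ddbdd': from fail(9)=2 chase 'd': 2→6 ⇒ 7;  out=∅∪out(7)=∅
  fail(11) 'ddbddb': from fail(10)=7 chase 'b': 7 ⇒ 8;  out={2}∪out(8)={2,7}

Scan:
[0] read 'd'  n0⇒n6
[1] read 'c'  n6⇒n3 ·f
[2] read 'b'  n3⇒n1 ·f
[3] read 'd'  n1⇒n2  emit P0@[2:3]
[4] read 'b'  n2⇒n21 ·f  emit P7@[3:4]
[5] read 'c'  n21⇒n3 ·f
[6] read 'c'  n3⇒n4
[7] read 'd'  n4⇒n5  emit P1@[5:7]
[8] read 'a'  n5⇒n13 ·f
[9] read 'a'  n13⇒n14
[10] read 'a'  n14⇒n15
[11] read 'a'  n15⇒n16  emit P4@[8:11]
[12] read 'a'  n16⇒n16 ·f  emit P4@[9:12]
[13] read 'c'  n16⇒n19 ·f
[14] read 'a'  n19⇒n17 ·f
[15] read 'b'  n17⇒n18  emit P5@[13:15]
[16] read 'b'  n18⇒n1 ·f
[17] read 'd'  n1⇒n2  emit P0@[16:17]
[18] read 'c'  n2⇒n3 ·f
[19] read 'a'  n3⇒n17
[20] read 'b'  n17⇒n18  emit P5@[18:20]
[21] read 'c'  n18⇒n3 ·f
[22] read 'a'  n3⇒n17
[23] read 'b'  n17⇒n18  emit P5@[21:23]
[24] read 'a'  n18⇒n13 ·f
[25] read 'b'  n13⇒n1 ·f
[26] read 'b'  n1⇒n1 ·f
[27] read 'b'  n1⇒n1 ·f
[28] read 'd'  n1⇒n2  emit P0@[27:28]
[29] read 'd'  n2⇒n7 ·f
[30] read 'b'  n7⇒n8  emit P7@[29:30]
[31] read 'd'  n8⇒n9  emit P0@[30:31]
[32] read 'd'  n9⇒n10
[33] read 'b'  n10⇒n11  emit P2@[28:33],P7@[32:33]
[34] read 'a'  n11⇒n13 ·f
[35] read 'a'  n13⇒n14
[36] read 'a'  n14⇒n15
[37] read 'a'  n15⇒n16  emit P4@[34:37]
[38] read 'c'  n16⇒n19 ·f
[39] read 'c'  n19⇒n4 ·f
[40] read 'b'  n4⇒n1 ·f
[41] read 'c'  n1⇒n3 ·f
[42] read 'c'  n3⇒n4
[43] read 'd'  n4⇒n5  emit P1@[41:43]
[44] read 'c'  n5⇒n3 ·f
[45] read 'c'  n3⇒n4
[46] read 'd'  n4⇒n5  emit P1@[44:46]
[47] read 'b'  n5⇒n21 ·f  emit P7@[46:47]
[48] read 'd'  n21⇒n2 ·f  emit P0@[47:48]
[49] read 'c'  n2⇒n3 ·f
[50] read 'a'  n3⇒n17
[51] read 'b'  n17⇒n18  emit P5@[49:51]
[52] read 'd'  n18⇒n2 ·f  emit P0@[51:52]
[53] read 'b'  n2⇒n21 ·f  emit P7@[52:53]
[54] read 'b'  n21⇒n1 ·f
[55] read 'b'  n1⇒n1 ·f
[56] read 'd'  n1⇒n2  emit P0@[55:56]
[57] read 'd'  n2⇒n7 ·f
[58] read 'b'  n7⇒n8  emit P7@[57:58]
[59] read 'b'  n8⇒n1 ·f
[60] read 'a'  n1⇒n13 ·f
[61] read 'c'  n13⇒n3 ·f
[62] read 'a'  n3⇒n17
[63] read 'b'  n17⇒n18  emit P5@[61:63]
[64] read 'd'  n18⇒n2 ·f  emit P0@[63:64]
[65] read 'd'  n2⇒n7 ·f
[66] read 'b'  n7⇒n8  emit P7@[65:66]
[67] read 'd'  n8⇒n9  emit P0@[66:67]
[68] read 'd'  n9⇒n10
[69] read 'b'  n10⇒n11  emit P2@[64:69],P7@[68:69]
[70] read 'd'  n11⇒n9 ·f  emit P0@[69:70]
[71] read 'b'  n9⇒n21 ·f  emit P7@[70:71]
[72] read 'd'  n21⇒n2 ·f  emit P0@[71:72]
[73] read 'a'  n2⇒n13 ·f
[74] read 'a'  n13⇒n14
[75] read 'c'  n14⇒n19
[76] read 'b'  n19⇒n20  emit P6@[73:76]

Result: [[3,0],[4,7],[7,1],[11,4],[12,4],[15,5],[17,0],[20,5],[23,5],[28,0],[30,7],[31,0],[33,2],[33,7],[37,4],[43,1],[46,1],[47,7],[48,0],[51,5],[52,0],[53,7],[56,0],[58,7],[63,5],[64,0],[66,7],[67,0],[69,2],[69,7],[70,0],[71,7],[72,0],[76,6]]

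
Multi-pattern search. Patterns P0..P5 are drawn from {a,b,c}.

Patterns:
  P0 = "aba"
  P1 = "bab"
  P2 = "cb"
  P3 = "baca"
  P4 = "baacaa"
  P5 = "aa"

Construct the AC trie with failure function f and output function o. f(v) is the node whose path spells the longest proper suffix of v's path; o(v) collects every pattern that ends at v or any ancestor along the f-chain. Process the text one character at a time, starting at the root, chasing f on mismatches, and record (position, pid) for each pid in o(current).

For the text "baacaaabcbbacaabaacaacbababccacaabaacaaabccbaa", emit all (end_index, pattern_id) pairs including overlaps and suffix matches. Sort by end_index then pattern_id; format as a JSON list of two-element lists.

Build automaton:
Trie (insert patterns):
  n0 'ε': a→1 b→4 c→7
  n1 'a': a→15 b→2
  n2 'ab': a→3
  n3 'aba': ·  [P0 ends]
  n4 'b': a→5
  n5 'ba': a→11 b→6 c→9
  n6 'bab': ·  [P1 ends]
  n7 'c': b→8
  n8 'cb': ·  [P2 ends]
  n9 'bac': a→10
  n10 'baca': ·  [P3 ends]
  n11 'baa': c→12
  n12 'baac': a→13
  n13 'baaca': a→14
  n14 'baacaa': ·  [P4 ends]
  n15 'aa': ·  [P5 ends]

Failure links (BFS by depth):
  n1('a'): parent n0 fail=0; on 'a' 0 → fail=0;  out ∅∪∅=∅
  n4('b'): parent n0 fail=0; on 'b' 0 → fail=0;  out ∅∪∅=∅
  n7('c'): parent n0 fail=0; on 'c' 0 → fail=0;  out ∅∪∅=∅
  n2('ab'): parent n1 fail=0; on 'b' 0 → fail=4;  out ∅∪∅=∅
  n5('ba'): parent n4 fail=0; on 'a' 0 → fail=1;  out ∅∪∅=∅
  n8('cb'): parent n7 fail=0; on 'b' 0 → fail=4;  out {2}∪∅={2}
  n15('aa'): parent n1 fail=0; on 'a' 0 → fail=1;  out {5}∪∅={5}
  n3('aba'): parent n2 fail=4; on 'a' 4 → fail=5;  out {0}∪∅={0}
  n6('bab'): parent n5 fail=1; on 'b' 1 → fail=2;  out {1}∪∅={1}
  n9('bac'): parent n5 fail=1; on 'c' 1→0 → fail=7;  out ∅∪∅=∅
  n11('baa'): parent n5 fail=1; on 'a' 1 → fail=15;  out ∅∪{5}={5}
  n10('baca'): parent n9 fail=7; on 'a' 7→0 → fail=1;  out {3}∪∅={3}
  n12('baac'): parent n11 fail=15; on 'c' 15→1→0 → fail=7;  out ∅∪∅=∅
  n13('baaca'): parent n12 fail=7; on 'a' 7→0 → fail=1;  out ∅∪∅=∅
  n14('baacaa'): parent n13 fail=1; on 'a' 1 → fail=15;  out {4}∪{5}={4,5}

Run:
i=0 'b': node 0→4
i=1 'a': node 4→5
i=2 'a': node 5→11  ** P5@[1:2]
i=3 'c': node 11→12
i=4 'a': node 12→13
i=5 'a': node 13→14  ** P4@[0:5],P5@[4:5]
i=6 'a': node 14→15 (fail-walked)  ** P5@[5:6]
i=7 'b': node 15→2 (fail-walked)
i=8 'c': node 2→7 (fail-walked)
i=9 'b': node 7→8  ** P2@[8:9]
i=10 'b': node 8→4 (fail-walked)
i=11 'a': node 4→5
i=12 'c': node 5→9
i=13 'a': node 9→10  ** P3@[10:13]
i=14 'a': node 10→15 (fail-walked)  ** P5@[13:14]
i=15 'b': node 15→2 (fail-walked)
i=16 'a': node 2→3  ** P0@[14:16]
i=17 'a': node 3→11 (fail-walked)  ** P5@[16:17]
i=18 'c': node 11→12
i=19 'a': node 12→13
i=20 'a': node 13→14  ** P4@[15:20],P5@[19:20]
i=21 'c': node 14→7 (fail-walked)
i=22 'b': node 7→8  ** P2@[21:22]
i=23 'a': node 8→5 (fail-walked)
i=24 'b': node 5→6  ** P1@[22:24]
i=25 'a': node 6→3 (fail-walked)  ** P0@[23:25]
i=26 'b': node 3→6 (fail-walked)  ** P1@[24:26]
i=27 'c': node 6→7 (fail-walked)
i=28 'c': node 7→7 (fail-walked)
i=29 'a': node 7→1 (fail-walked)
i=30 'c': node 1→7 (fail-walked)
i=31 'a': node 7→1 (fail-walked)
i=32 'a': node 1→15  ** P5@[31:32]
i=33 'b': node 15→2 (fail-walked)
i=34 'a': node 2→3  ** P0@[32:34]
i=35 'a': node 3→11 (fail-walked)  ** P5@[34:35]
i=36 'c': node 11→12
i=37 'a': node 12→13
i=38 'a': node 13→14  ** P4@[33:38],P5@[37:38]
i=39 'a': node 14→15 (fail-walked)  ** P5@[38:39]
i=40 'b': node 15→2 (fail-walked)
i=41 'c': node 2→7 (fail-walked)
i=42 'c': node 7→7 (fail-walked)
i=43 'b': node 7→8  ** P2@[42:43]
i=44 'a': node 8→5 (fail-walked)
i=45 'a': node 5→11  ** P5@[44:45]

Result: [[2,5],[5,4],[5,5],[6,5],[9,2],[13,3],[14,5],[16,0],[17,5],[20,4],[20,5],[22,2],[24,1],[25,0],[26,1],[32,5],[34,0],[35,5],[38,4],[38,5],[39,5],[43,2],[45,5]]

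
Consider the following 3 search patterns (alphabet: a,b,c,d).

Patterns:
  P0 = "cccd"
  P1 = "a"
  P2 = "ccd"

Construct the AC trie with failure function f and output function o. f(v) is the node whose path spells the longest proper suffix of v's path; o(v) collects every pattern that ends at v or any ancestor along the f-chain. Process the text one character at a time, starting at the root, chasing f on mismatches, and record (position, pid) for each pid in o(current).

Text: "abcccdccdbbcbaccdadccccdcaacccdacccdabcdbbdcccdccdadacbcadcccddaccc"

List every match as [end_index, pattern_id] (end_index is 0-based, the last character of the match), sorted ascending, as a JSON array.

Build:
Trie (insert patterns):
  n0 'ε': a→5 c→1
  n1 'c': c→2
  n2 'cc': c→3 d→6
  n3 'ccc': d→4
  n4 'cccd': ·  [P0 ends]
  n5 'a': ·  [P1 ends]
  n6 'ccd': ·  [P2 ends]

BFS fail/out derivation:
  n1('c'): parent n0 fail=0; on 'c' 0 → fail=0;  out ∅∪∅=∅
  n5('a'): parent n0 fail=0; on 'a' 0 → fail=0;  out {1}∪∅={1}
  n2('cc'): parent n1 fail=0; on 'c' 0 → fail=1;  out ∅∪∅=∅
  n3('ccc'): parent n2 fail=1; on 'c' 1 → fail=2;  out ∅∪∅=∅
  n6('ccd'): parent n2 fail=1; on 'd' 1→0 → fail=0;  out {2}∪∅={2}
  n4('cccd'): parent n3 fail=2; on 'd' 2 → fail=6;  out {0}∪{2}={0,2}

Scan:
[0] read 'a'  n0⇒n5  emit P1@[0:0]
[1] read 'b'  n5⇒n0 (fail-walked)
[2] read 'c'  n0⇒n1
[3] read 'c'  n1⇒n2
[4] read 'c'  n2⇒n3
[5] read 'd'  n3⇒n4  emit P0@[2:5],P2@[3:5]
[6] read 'c'  n4⇒n1 (fail-walked)
[7] read 'c'  n1⇒n2
[8] read 'd'  n2⇒n6  emit P2@[6:8]
[9] read 'b'  n6⇒n0 (fail-walked)
[10] read 'b'  n0⇒n0
[11] read 'c'  n0⇒n1
[12] read 'b'  n1⇒n0 (fail-walked)
[13] read 'a'  n0⇒n5  emit P1@[13:13]
[14] read 'c'  n5⇒n1 (fail-walked)
[15] read 'c'  n1⇒n2
[16] read 'd'  n2⇒n6  emit P2@[14:16]
[17] read 'a'  n6⇒n5 (fail-walked)  emit P1@[17:17]
[18] read 'd'  n5⇒n0 (fail-walked)
[19] read 'c'  n0⇒n1
[20] read 'c'  n1⇒n2
[21] read 'c'  n2⇒n3
[22] read 'c'  n3⇒n3 (fail-walked)
[23] read 'd'  n3⇒n4  emit P0@[20:23],P2@[21:23]
[24] read 'c'  n4⇒n1 (fail-walked)
[25] read 'a'  n1⇒n5 (fail-walked)  emit P1@[25:25]
[26] read 'a'  n5⇒n5 (fail-walked)  emit P1@[26:26]
[27] read 'c'  n5⇒n1 (fail-walked)
[28] read 'c'  n1⇒n2
[29] read 'c'  n2⇒n3
[30] read 'd'  n3⇒n4  emit P0@[27:30],P2@[28:30]
[31] read 'a'  n4⇒n5 (fail-walked)  emit P1@[31:31]
[32] read 'c'  n5⇒n1 (fail-walked)
[33] read 'c'  n1⇒n2
[34] read 'c'  n2⇒n3
[35] read 'd'  n3⇒n4  emit P0@[32:35],P2@[33:35]
[36] read 'a'  n4⇒n5 (fail-walked)  emit P1@[36:36]
[37] read 'b'  n5⇒n0 (fail-walked)
[38] read 'c'  n0⇒n1
[39] read 'd'  n1⇒n0 (fail-walked)
[40] read 'b'  n0⇒n0
[41] read 'b'  n0⇒n0
[42] read 'd'  n0⇒n0
[43] read 'c'  n0⇒n1
[44] read 'c'  n1⇒n2
[45] read 'c'  n2⇒n3
[46] read 'd'  n3⇒n4  emit P0@[43:46],P2@[44:46]
[47] read 'c'  n4⇒n1 (fail-walked)
[48] read 'c'  n1⇒n2
[49] read 'd'  n2⇒n6  emit P2@[47:49]
[50] read 'a'  n6⇒n5 (fail-walked)  emit P1@[50:50]
[51] read 'd'  n5⇒n0 (fail-walked)
[52] read 'a'  n0⇒n5  emit P1@[52:52]
[53] read 'c'  n5⇒n1 (fail-walked)
[54] read 'b'  n1⇒n0 (fail-walked)
[55] read 'c'  n0⇒n1
[56] read 'a'  n1⇒n5 (fail-walked)  emit P1@[56:56]
[57] read 'd'  n5⇒n0 (fail-walked)
[58] read 'c'  n0⇒n1
[59] read 'c'  n1⇒n2
[60] read 'c'  n2⇒n3
[61] read 'd'  n3⇒n4  emit P0@[58:61],P2@[59:61]
[62] read 'd'  n4⇒n0 (fail-walked)
[63] read 'a'  n0⇒n5  emit P1@[63:63]
[64] read 'c'  n5⇒n1 (fail-walked)
[65] read 'c'  n1⇒n2
[66] read 'c'  n2⇒n3

Matches: [[0,1],[5,0],[5,2],[8,2],[13,1],[16,2],[17,1],[23,0],[23,2],[25,1],[26,1],[30,0],[30,2],[31,1],[35,0],[35,2],[36,1],[46,0],[46,2],[49,2],[50,1],[52,1],[56,1],[61,0],[61,2],[63,1]]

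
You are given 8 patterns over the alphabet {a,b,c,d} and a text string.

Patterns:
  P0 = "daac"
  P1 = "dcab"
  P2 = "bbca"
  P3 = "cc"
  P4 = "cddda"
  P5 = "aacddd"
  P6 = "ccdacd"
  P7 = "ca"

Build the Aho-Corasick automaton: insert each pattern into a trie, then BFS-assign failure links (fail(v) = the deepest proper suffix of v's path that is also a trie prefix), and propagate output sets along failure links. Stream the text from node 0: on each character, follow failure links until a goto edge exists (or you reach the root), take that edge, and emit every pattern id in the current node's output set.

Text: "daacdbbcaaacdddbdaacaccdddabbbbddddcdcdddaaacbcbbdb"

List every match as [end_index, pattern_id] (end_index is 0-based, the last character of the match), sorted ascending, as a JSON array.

Build automaton:
Trie nodes:
  0='ε' goto a→18 b→8 c→12 d→1
  1='d' goto a→2 c→5
  2='da' goto a→3
  3='daa' goto c→4
  4='daac' goto ·  [P0 ends]
  5='dc' goto a→6
  6='dca' goto b→7
  7='dcab' goto ·  [P1 ends]
  8='b' goto b→9
  9='bb' goto c→10
  10='bbc' goto a→11
  11='bbca' goto ·  [P2 ends]
  12='c' goto a→28 c→13 d→14
  13='cc' goto d→24  [P3 ends]
  14='cd' goto d→15
  15='cdd' goto d→16
  16='cddd' goto a→17
  17='cddda' goto ·  [P4 ends]
  18='a' goto a→19
  19='aa' goto c→20
  20='aac' goto d→21
  21='aacd' goto d→22
  22='aacdd' goto d→23
  23='aacddd' goto ·  [P5 ends]
  24='ccd' goto a→25
  25='ccda' goto c→26
  26='ccdac' goto d→27
  27='ccdacd' goto ·  [P6 ends]
  28='ca' goto ·  [P7 ends]

Failure links (BFS by depth):
  n1('d'): parent n0 fail=0; on 'd' 0 → fail=0;  out ∅∪∅=∅
  n8('b'): parent n0 fail=0; on 'b' 0 → fail=0;  out ∅∪∅=∅
  n12('c'): parent n0 fail=0; on 'c' 0 → fail=0;  out ∅∪∅=∅
  n18('a'): parent n0 fail=0; on 'a' 0 → fail=0;  out ∅∪∅=∅
  n2('da'): parent n1 fail=0; on 'a' 0 → fail=18;  out ∅∪∅=∅
  n5('dc'): parent n1 fail=0; on 'c' 0 → fail=12;  out ∅∪∅=∅
  n9('bb'): parent n8 fail=0; on 'b' 0 → fail=8;  out ∅∪∅=∅
  n13('cc'): parent n12 fail=0; on 'c' 0 → fail=12;  out {3}∪∅={3}
  n14('cd'): parent n12 fail=0; on 'd' 0 → fail=1;  out ∅∪∅=∅
  n19('aa'): parent n18 fail=0; on 'a' 0 → fail=18;  out ∅∪∅=∅
  n28('ca'): parent n12 fail=0; on 'a' 0 → fail=18;  out {7}∪∅={7}
  n3('daa'): parent n2 fail=18; on 'a' 18 → fail=19;  out ∅∪∅=∅
  n6('dca'): parent n5 fail=12; on 'a' 12 → fail=28;  out ∅∪{7}={7}
  n10('bbc'): parent n9 fail=8; on 'c' 8→0 → fail=12;  out ∅∪∅=∅
  n15('cdd'): parent n14 fail=1; on 'd' 1→0 → fail=1;  out ∅∪∅=∅
  n20('aac'): parent n19 fail=18; on 'c' 18→0 → fail=12;  out ∅∪∅=∅
  n24('ccd'): parent n13 fail=12; on 'd' 12 → fail=14;  out ∅∪∅=∅
  n4('daac'): parent n3 fail=19; on 'c' 19 → fail=20;  out {0}∪∅={0}
  n7('dcab'): parent n6 fail=28; on 'b' 28→18→0 → fail=8;  out {1}∪∅={1}
  n11('bbca'): parent n10 fail=12; on 'a' 12 → fail=28;  out {2}∪{7}={2,7}
  n16('cddd'): parent n15 fail=1; on 'd' 1→0 → fail=1;  out ∅∪∅=∅
  n21('aacd'): parent n20 fail=12; on 'd' 12 → fail=14;  out ∅∪∅=∅
  n25('ccda'): parent n24 fail=14; on 'a' 14→1 → fail=2;  out ∅∪∅=∅
  n17('cddda'): parent n16 fail=1; on 'a' 1 → fail=2;  out {4}∪∅={4}
  n22('aacdd'): parent n21 fail=14; on 'd' 14 → fail=15;  out ∅∪∅=∅
  n26('ccdac'): parent n25 fail=2; on 'c' 2→18→0 → fail=12;  out ∅∪∅=∅
  n23('aacddd'): parent n22 fail=15; on 'd' 15 → fail=16;  out {5}∪∅={5}
  n27('ccdacd'): parent n26 fail=12; on 'd' 12 → fail=14;  out {6}∪∅={6}

Text stream:
pos 0 'd': at 1
pos 1 'a': at 2
pos 2 'a': at 3
pos 3 'c': at 4  emit P0@[0:3]
pos 4 'd': at 21 ·f
pos 5 'b': at 8 ·f
pos 6 'b': at 9
pos 7 'c': at 10
pos 8 'a': at 11  emit P2@[5:8],P7@[7:8]
pos 9 'a': at 19 ·f
pos 10 'a': at 19 ·f
pos 11 'c': at 20
pos 12 'd': at 21
pos 13 'd': at 22
pos 14 'd': at 23  emit P5@[9:14]
pos 15 'b': at 8 ·f
pos 16 'd': at 1 ·f
pos 17 'a': at 2
pos 18 'a': at 3
pos 19 'c': at 4  emit P0@[16:19]
pos 20 'a': at 28 ·f  emit P7@[19:20]
pos 21 'c': at 12 ·f
pos 22 'c': at 13  emit P3@[21:22]
pos 23 'd': at 24
pos 24 'd': at 15 ·f
pos 25 'd': at 16
pos 26 'a': at 17  emit P4@[22:26]
pos 27 'b': at 8 ·f
pos 28 'b': at 9
pos 29 'b': at 9 ·f
pos 30 'b': at 9 ·f
pos 31 'd': at 1 ·f
pos 32 'd': at 1 ·f
pos 33 'd': at 1 ·f
pos 34 'd': at 1 ·f
pos 35 'c': at 5
pos 36 'd': at 14 ·f
pos 37 'c': at 5 ·f
pos 38 'd': at 14 ·f
pos 39 'd': at 15
pos 40 'd': at 16
pos 41 'a': at 17  emit P4@[37:41]
pos 42 'a': at 3 ·f
pos 43 'a': at 19 ·f
pos 44 'c': at 20
pos 45 'b': at 8 ·f
pos 46 'c': at 12 ·f
pos 47 'b': at 8 ·f
pos 48 'b': at 9
pos 49 'd': at 1 ·f
pos 50 'b': at 8 ·f

All matches (sorted): [[3,0],[8,2],[8,7],[14,5],[19,0],[20,7],[22,3],[26,4],[41,4]]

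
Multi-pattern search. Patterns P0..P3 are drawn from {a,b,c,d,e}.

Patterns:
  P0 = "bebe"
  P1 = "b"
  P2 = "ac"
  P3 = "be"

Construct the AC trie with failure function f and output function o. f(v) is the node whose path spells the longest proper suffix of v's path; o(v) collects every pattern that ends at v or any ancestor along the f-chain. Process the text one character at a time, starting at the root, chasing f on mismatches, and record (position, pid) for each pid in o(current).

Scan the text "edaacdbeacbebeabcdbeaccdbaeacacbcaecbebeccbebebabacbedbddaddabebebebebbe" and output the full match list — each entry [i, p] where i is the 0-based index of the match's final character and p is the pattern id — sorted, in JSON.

Construct AC machine:
Trie nodes:
  0='ε' goto a→5 b→1
  1='b' goto e→2  ←P1
  2='be' goto b→3  ←P3
  3='beb' goto e→4
  4='bebe' goto ·  ←P0
  5='a' goto c→6
  6='ac' goto ·  ←P2

Failure links (BFS by depth):
  fail(1) 'b': from fail(0)=0 chase 'b': 0 ⇒ 0;  out={1}∪out(0)={1}
  fail(5) 'a': from fail(0)=0 chase 'a': 0 ⇒ 0;  out=∅∪out(0)=∅
  fail(2) 'be': from fail(1)=0 chase 'e': 0 ⇒ 0;  out={3}∪out(0)={3}
  fail(6) 'ac': from fail(5)=0 chase 'c': 0 ⇒ 0;  out={2}∪out(0)={2}
  fail(3) 'beb': from fail(2)=0 chase 'b': 0 ⇒ 1;  out=∅∪out(1)={1}
  fail(4) 'bebe': from fail(3)=1 chase 'e': 1 ⇒ 2;  out={0}∪out(2)={0,3}

Scan:
i=0 'e': node 0→0
i=1 'd': node 0→0
i=2 'a': node 0→5
i=3 'a': node 5→5 (via fail)
i=4 'c': node 5→6  ** P2@[3:4]
i=5 'd': node 6→0 (via fail)
i=6 'b': node 0→1  ** P1@[6:6]
i=7 'e': node 1→2  ** P3@[6:7]
i=8 'a': node 2→5 (via fail)
i=9 'c': node 5→6  ** P2@[8:9]
i=10 'b': node 6→1 (via fail)  ** P1@[10:10]
i=11 'e': node 1→2  ** P3@[10:11]
i=12 'b': node 2→3  ** P1@[12:12]
i=13 'e': node 3→4  ** P0@[10:13],P3@[12:13]
i=14 'a': node 4→5 (via fail)
i=15 'b': node 5→1 (via fail)  ** P1@[15:15]
i=16 'c': node 1→0 (via fail)
i=17 'd': node 0→0
i=18 'b': node 0→1  ** P1@[18:18]
i=19 'e': node 1→2  ** P3@[18:19]
i=20 'a': node 2→5 (via fail)
i=21 'c': node 5→6  ** P2@[20:21]
i=22 'c': node 6→0 (via fail)
i=23 'd': node 0→0
i=24 'b': node 0→1  ** P1@[24:24]
i=25 'a': node 1→5 (via fail)
i=26 'e': node 5→0 (via fail)
i=27 'a': node 0→5
i=28 'c': node 5→6  ** P2@[27:28]
i=29 'a': node 6→5 (via fail)
i=30 'c': node 5→6  ** P2@[29:30]
i=31 'b': node 6→1 (via fail)  ** P1@[31:31]
i=32 'c': node 1→0 (via fail)
i=33 'a': node 0→5
i=34 'e': node 5→0 (via fail)
i=35 'c': node 0→0
i=36 'b': node 0→1  ** P1@[36:36]
i=37 'e': node 1→2  ** P3@[36:37]
i=38 'b': node 2→3  ** P1@[38:38]
i=39 'e': node 3→4  ** P0@[36:39],P3@[38:39]
i=40 'c': node 4→0 (via fail)
i=41 'c': node 0→0
i=42 'b': node 0→1  ** P1@[42:42]
i=43 'e': node 1→2  ** P3@[42:43]
i=44 'b': node 2→3  ** P1@[44:44]
i=45 'e': node 3→4  ** P0@[42:45],P3@[44:45]
i=46 'b': node 4→3 (via fail)  ** P1@[46:46]
i=47 'a': node 3→5 (via fail)
i=48 'b': node 5→1 (via fail)  ** P1@[48:48]
i=49 'a': node 1→5 (via fail)
i=50 'c': node 5→6  ** P2@[49:50]
i=51 'b': node 6→1 (via fail)  ** P1@[51:51]
i=52 'e': node 1→2  ** P3@[51:52]
i=53 'd': node 2→0 (via fail)
i=54 'b': node 0→1  ** P1@[54:54]
i=55 'd': node 1→0 (via fail)
i=56 'd': node 0→0
i=57 'a': node 0→5
i=58 'd': node 5→0 (via fail)
i=59 'd': node 0→0
i=60 'a': node 0→5
i=61 'b': node 5→1 (via fail)  ** P1@[61:61]
i=62 'e': node 1→2  ** P3@[61:62]
i=63 'b': node 2→3  ** P1@[63:63]
i=64 'e': node 3→4  ** P0@[61:64],P3@[63:64]
i=65 'b': node 4→3 (via fail)  ** P1@[65:65]
i=66 'e': node 3→4  ** P0@[63:66],P3@[65:66]
i=67 'b': node 4→3 (via fail)  ** P1@[67:67]
i=68 'e': node 3→4  ** P0@[65:68],P3@[67:68]
i=69 'b': node 4→3 (via fail)  ** P1@[69:69]
i=70 'b': node 3→1 (via fail)  ** P1@[70:70]
i=71 'e': node 1→2  ** P3@[70:71]

Matches: [[4,2],[6,1],[7,3],[9,2],[10,1],[11,3],[12,1],[13,0],[13,3],[15,1],[18,1],[19,3],[21,2],[24,1],[28,2],[30,2],[31,1],[36,1],[37,3],[38,1],[39,0],[39,3],[42,1],[43,3],[44,1],[45,0],[45,3],[46,1],[48,1],[50,2],[51,1],[52,3],[54,1],[61,1],[62,3],[63,1],[64,0],[64,3],[65,1],[66,0],[66,3],[67,1],[68,0],[68,3],[69,1],[70,1],[71,3]]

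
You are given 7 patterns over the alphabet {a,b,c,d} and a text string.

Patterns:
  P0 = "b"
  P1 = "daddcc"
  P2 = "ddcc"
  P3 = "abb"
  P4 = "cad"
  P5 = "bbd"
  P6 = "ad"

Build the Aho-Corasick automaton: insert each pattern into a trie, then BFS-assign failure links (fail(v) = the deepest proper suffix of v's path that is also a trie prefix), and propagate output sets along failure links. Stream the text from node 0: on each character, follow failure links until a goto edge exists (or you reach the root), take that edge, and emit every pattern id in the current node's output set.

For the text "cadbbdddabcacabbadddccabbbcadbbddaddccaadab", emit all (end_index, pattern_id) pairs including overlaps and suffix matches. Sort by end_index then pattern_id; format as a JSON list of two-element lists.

Build automaton:
Trie nodes:
  n0 'ε': a→11 b→1 c→14 d→2
  n1 'b': b→17  ←P0
  n2 'd': a→3 d→8
  n3 'da': d→4
  n4 'dad': d→5
  n5 'dadd': c→6
  n6 'daddc': c→7
  n7 'daddcc': ·  ←P1
  n8 'dd': c→9
  n9 'ddc': c→10
  n10 'ddcc': ·  ←P2
  n11 'a': b→12 d→19
  n12 'ab': b→13
  n13 'abb': ·  ←P3
  n14 'c': a→15
  n15 'ca': d→16
  n16 'cad': ·  ←P4
  n17 'bb': d→18
  n18 'bbd': ·  ←P5
  n19 'ad': ·  ←P6

BFS fail/out derivation:
  n1('b'): parent n0 fail=0; on 'b' 0 → fail=0;  out {0}∪∅={0}
  n2('d'): parent n0 fail=0; on 'd' 0 → fail=0;  out ∅∪∅=∅
  n11('a'): parent n0 fail=0; on 'a' 0 → fail=0;  out ∅∪∅=∅
  n14('c'): parent n0 fail=0; on 'c' 0 → fail=0;  out ∅∪∅=∅
  n3('da'): parent n2 fail=0; on 'a' 0 → fail=11;  out ∅∪∅=∅
  n8('dd'): parent n2 fail=0; on 'd' 0 → fail=2;  out ∅∪∅=∅
  n12('ab'): parent n11 fail=0; on 'b' 0 → fail=1;  out ∅∪{0}={0}
  n15('ca'): parent n14 fail=0; on 'a' 0 → fail=11;  out ∅∪∅=∅
  n17('bb'): parent n1 fail=0; on 'b' 0 → fail=1;  out ∅∪{0}={0}
  n19('ad'): parent n11 fail=0; on 'd' 0 → fail=2;  out {6}∪∅={6}
  n4('dad'): parent n3 fail=11; on 'd' 11 → fail=19;  out ∅∪{6}={6}
  n9('ddc'): parent n8 fail=2; on 'c' 2→0 → fail=14;  out ∅∪∅=∅
  n13('abb'): parent n12 fail=1; on 'b' 1 → fail=17;  out {3}∪{0}={0,3}
  n16('cad'): parent n15 fail=11; on 'd' 11 → fail=19;  out {4}∪{6}={4,6}
  n18('bbd'): parent n17 fail=1; on 'd' 1→0 → fail=2;  out {5}∪∅={5}
  n5('dadd'): parent n4 fail=19; on 'd' 19→2 → fail=8;  out ∅∪∅=∅
  n10('ddcc'): parent n9 fail=14; on 'c' 14→0 → fail=14;  out {2}∪∅={2}
  n6('daddc'): parent n5 fail=8; on 'c' 8 → fail=9;  out ∅∪∅=∅
  n7('daddcc'): parent n6 fail=9; on 'c' 9 → fail=10;  out {1}∪{2}={1,2}

Run:
i=0 'c': node 0→14
i=1 'a': node 14→15
i=2 'd': node 15→16  emit P4@[0:2],P6@[1:2]
i=3 'b': node 16→1 (fail-walked)  emit P0@[3:3]
i=4 'b': node 1→17  emit P0@[4:4]
i=5 'd': node 17→18  emit P5@[3:5]
i=6 'd': node 18→8 (fail-walked)
i=7 'd': node 8→8 (fail-walked)
i=8 'a': node 8→3 (fail-walked)
i=9 'b': node 3→12 (fail-walked)  emit P0@[9:9]
i=10 'c': node 12→14 (fail-walked)
i=11 'a': node 14→15
i=12 'c': node 15→14 (fail-walked)
i=13 'a': node 14→15
i=14 'b': node 15→12 (fail-walked)  emit P0@[14:14]
i=15 'b': node 12→13  emit P0@[15:15],P3@[13:15]
i=16 'a': node 13→11 (fail-walked)
i=17 'd': node 11→19  emit P6@[16:17]
i=18 'd': node 19→8 (fail-walked)
i=19 'd': node 8→8 (fail-walked)
i=20 'c': node 8→9
i=21 'c': node 9→10  emit P2@[18:21]
i=22 'a': node 10→15 (fail-walked)
i=23 'b': node 15→12 (fail-walked)  emit P0@[23:23]
i=24 'b': node 12→13  emit P0@[24:24],P3@[22:24]
i=25 'b': node 13→17 (fail-walked)  emit P0@[25:25]
i=26 'c': node 17→14 (fail-walked)
i=27 'a': node 14→15
i=28 'd': node 15→16  emit P4@[26:28],P6@[27:28]
i=29 'b': node 16→1 (fail-walked)  emit P0@[29:29]
i=30 'b': node 1→17  emit P0@[30:30]
i=31 'd': node 17→18  emit P5@[29:31]
i=32 'd': node 18→8 (fail-walked)
i=33 'a': node 8→3 (fail-walked)
i=34 'd': node 3→4  emit P6@[33:34]
i=35 'd': node 4→5
i=36 'c': node 5→6
i=37 'c': node 6→7  emit P1@[32:37],P2@[34:37]
i=38 'a': node 7→15 (fail-walked)
i=39 'a': node 15→11 (fail-walked)
i=40 'd': node 11→19  emit P6@[39:40]
i=41 'a': node 19→3 (fail-walked)
i=42 'b': node 3→12 (fail-walked)  emit P0@[42:42]

Matches: [[2,4],[2,6],[3,0],[4,0],[5,5],[9,0],[14,0],[15,0],[15,3],[17,6],[21,2],[23,0],[24,0],[24,3],[25,0],[28,4],[28,6],[29,0],[30,0],[31,5],[34,6],[37,1],[37,2],[40,6],[42,0]]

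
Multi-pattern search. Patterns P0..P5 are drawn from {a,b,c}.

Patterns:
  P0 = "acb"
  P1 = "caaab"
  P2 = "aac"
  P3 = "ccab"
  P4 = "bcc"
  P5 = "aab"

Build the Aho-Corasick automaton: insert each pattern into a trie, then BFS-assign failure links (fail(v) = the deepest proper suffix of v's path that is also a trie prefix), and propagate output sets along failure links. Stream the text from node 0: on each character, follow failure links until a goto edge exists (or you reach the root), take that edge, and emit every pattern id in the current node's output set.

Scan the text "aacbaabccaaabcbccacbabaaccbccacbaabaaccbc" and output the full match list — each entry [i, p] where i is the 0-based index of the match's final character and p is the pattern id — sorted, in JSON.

Build:
Trie nodes:
  0='ε' goto a→1 b→14 c→4
  1='a' goto a→9 c→2
  2='ac' goto b→3
  3='acb' goto ·  [P0 ends]
  4='c' goto a→5 c→11
  5='ca' goto a→6
  6='caa' goto a→7
  7='caaa' goto b→8
  8='caaab' goto ·  [P1 ends]
  9='aa' goto b→17 c→10
  10='aac' goto ·  [P2 ends]
  11='cc' goto a→12
  12='cca' goto b→13
  13='ccab' goto ·  [P3 ends]
  14='b' goto c→15
  15='bc' goto c→16
  16='bcc' goto ·  [P4 ends]
  17='aab' goto ·  [P5 ends]

Failure links (BFS by depth):
  n1('a'): parent n0 fail=0; on 'a' 0 → fail=0;  out ∅∪∅=∅
  n4('c'): parent n0 fail=0; on 'c' 0 → fail=0;  out ∅∪∅=∅
  n14('b'): parent n0 fail=0; on 'b' 0 → fail=0;  out ∅∪∅=∅
  n2('ac'): parent n1 fail=0; on 'c' 0 → fail=4;  out ∅∪∅=∅
  n5('ca'): parent n4 fail=0; on 'a' 0 → fail=1;  out ∅∪∅=∅
  n9('aa'): parent n1 fail=0; on 'a' 0 → fail=1;  out ∅∪∅=∅
  n11('cc'): parent n4 fail=0; on 'c' 0 → fail=4;  out ∅∪∅=∅
  n15('bc'): parent n14 fail=0; on 'c' 0 → fail=4;  out ∅∪∅=∅
  n3('acb'): parent n2 fail=4; on 'b' 4→0 → fail=14;  out {0}∪∅={0}
  n6('caa'): parent n5 fail=1; on 'a' 1 → fail=9;  out ∅∪∅=∅
  n10('aac'): parent n9 fail=1; on 'c' 1 → fail=2;  out {2}∪∅={2}
  n12('cca'): parent n11 fail=4; on 'a' 4 → fail=5;  out ∅∪∅=∅
  n16('bcc'): parent n15 fail=4; on 'c' 4 → fail=11;  out {4}∪∅={4}
  n17('aab'): parent n9 fail=1; on 'b' 1→0 → fail=14;  out {5}∪∅={5}
  n7('caaa'): parent n6 fail=9; on 'a' 9→1 → fail=9;  out ∅∪∅=∅
  n13('ccab'): parent n12 fail=5; on 'b' 5→1→0 → fail=14;  out {3}∪∅={3}
  n8('caaab'): parent n7 fail=9; on 'b' 9 → fail=17;  out {1}∪{5}={1,5}

Text stream:
[0] read 'a'  n0⇒n1
[1] read 'a'  n1⇒n9
[2] read 'c'  n9⇒n10  → match P2@[0:2]
[3] read 'b'  n10⇒n3 (fail-walked)  → match P0@[1:3]
[4] read 'a'  n3⇒n1 (fail-walked)
[5] read 'a'  n1⇒n9
[6] read 'b'  n9⇒n17  → match P5@[4:6]
[7] read 'c'  n17⇒n15 (fail-walked)
[8] read 'c'  n15⇒n16  → match P4@[6:8]
[9] read 'a'  n16⇒n12 (fail-walked)
[10] read 'a'  n12⇒n6 (fail-walked)
[11] read 'a'  n6⇒n7
[12] read 'b'  n7⇒n8  → match P1@[8:12],P5@[10:12]
[13] read 'c'  n8⇒n15 (fail-walked)
[14] read 'b'  n15⇒n14 (fail-walked)
[15] read 'c'  n14⇒n15
[16] read 'c'  n15⇒n16  → match P4@[14:16]
[17] read 'a'  n16⇒n12 (fail-walked)
[18] read 'c'  n12⇒n2 (fail-walked)
[19] read 'b'  n2⇒n3  → match P0@[17:19]
[20] read 'a'  n3⇒n1 (fail-walked)
[21] read 'b'  n1⇒n14 (fail-walked)
[22] read 'a'  n14⇒n1 (fail-walked)
[23] read 'a'  n1⇒n9
[24] read 'c'  n9⇒n10  → match P2@[22:24]
[25] read 'c'  n10⇒n11 (fail-walked)
[26] read 'b'  n11⇒n14 (fail-walked)
[27] read 'c'  n14⇒n15
[28] read 'c'  n15⇒n16  → match P4@[26:28]
[29] read 'a'  n16⇒n12 (fail-walked)
[30] read 'c'  n12⇒n2 (fail-walked)
[31] read 'b'  n2⇒n3  → match P0@[29:31]
[32] read 'a'  n3⇒n1 (fail-walked)
[33] read 'a'  n1⇒n9
[34] read 'b'  n9⇒n17  → match P5@[32:34]
[35] read 'a'  n17⇒n1 (fail-walked)
[36] read 'a'  n1⇒n9
[37] read 'c'  n9⇒n10  → match P2@[35:37]
[38] read 'c'  n10⇒n11 (fail-walked)
[39] read 'b'  n11⇒n14 (fail-walked)
[40] read 'c'  n14⇒n15

All matches (sorted): [[2,2],[3,0],[6,5],[8,4],[12,1],[12,5],[16,4],[19,0],[24,2],[28,4],[31,0],[34,5],[37,2]]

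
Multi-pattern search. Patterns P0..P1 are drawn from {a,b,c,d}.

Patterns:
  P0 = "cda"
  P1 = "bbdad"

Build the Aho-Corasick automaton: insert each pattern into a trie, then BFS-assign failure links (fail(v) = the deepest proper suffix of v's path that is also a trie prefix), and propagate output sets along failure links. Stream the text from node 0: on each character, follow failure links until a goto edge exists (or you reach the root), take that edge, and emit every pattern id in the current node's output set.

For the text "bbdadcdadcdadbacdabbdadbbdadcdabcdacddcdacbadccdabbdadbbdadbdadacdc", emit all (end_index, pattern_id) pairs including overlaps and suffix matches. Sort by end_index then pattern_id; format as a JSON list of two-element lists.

Build:
Trie nodes:
  n0 'ε': b→4 c→1
  n1 'c': d→2
  n2 'cd': a→3
  n3 'cda': ·  [P0 ends]
  n4 'b': b→5
  n5 'bb': d→6
  n6 'bbd': a→7
  n7 'bbda': d→8
  n8 'bbdad': ·  [P1 ends]

Failure links (BFS by depth):
  n1('c'): parent n0 fail=0; on 'c' 0 → fail=0;  out ∅∪∅=∅
  n4('b'): parent n0 fail=0; on 'b' 0 → fail=0;  out ∅∪∅=∅
  n2('cd'): parent n1 fail=0; on 'd' 0 → fail=0;  out ∅∪∅=∅
  n5('bb'): parent n4 fail=0; on 'b' 0 → fail=4;  out ∅∪∅=∅
  n3('cda'): parent n2 fail=0; on 'a' 0 → fail=0;  out {0}∪∅={0}
  n6('bbd'): parent n5 fail=4; on 'd' 4→0 → fail=0;  out ∅∪∅=∅
  n7('bbda'): parent n6 fail=0; on 'a' 0 → fail=0;  out ∅∪∅=∅
  n8('bbdad'): parent n7 fail=0; on 'd' 0 → fail=0;  out {1}∪∅={1}

Text stream:
i=0 'b': node 0→4
i=1 'b': node 4→5
i=2 'd': node 5→6
i=3 'a': node 6→7
i=4 'd': node 7→8  → match P1@[0:4]
i=5 'c': node 8→1 (fail-walked)
i=6 'd': node 1→2
i=7 'a': node 2→3  → match P0@[5:7]
i=8 'd': node 3→0 (fail-walked)
i=9 'c': node 0→1
i=10 'd': node 1→2
i=11 'a': node 2→3  → match P0@[9:11]
i=12 'd': node 3→0 (fail-walked)
i=13 'b': node 0→4
i=14 'a': node 4→0 (fail-walked)
i=15 'c': node 0→1
i=16 'd': node 1→2
i=17 'a': node 2→3  → match P0@[15:17]
i=18 'b': node 3→4 (fail-walked)
i=19 'b': node 4→5
i=20 'd': node 5→6
i=21 'a': node 6→7
i=22 'd': node 7→8  → match P1@[18:22]
i=23 'b': node 8→4 (fail-walked)
i=24 'b': node 4→5
i=25 'd': node 5→6
i=26 'a': node 6→7
i=27 'd': node 7→8  → match P1@[23:27]
i=28 'c': node 8→1 (fail-walked)
i=29 'd': node 1→2
i=30 'a': node 2→3  → match P0@[28:30]
i=31 'b': node 3→4 (fail-walked)
i=32 'c': node 4→1 (fail-walked)
i=33 'd': node 1→2
i=34 'a': node 2→3  → match P0@[32:34]
i=35 'c': node 3→1 (fail-walked)
i=36 'd': node 1→2
i=37 'd': node 2→0 (fail-walked)
i=38 'c': node 0→1
i=39 'd': node 1→2
i=40 'a': node 2→3  → match P0@[38:40]
i=41 'c': node 3→1 (fail-walked)
i=42 'b': node 1→4 (fail-walked)
i=43 'a': node 4→0 (fail-walked)
i=44 'd': node 0→0
i=45 'c': node 0→1
i=46 'c': node 1→1 (fail-walked)
i=47 'd': node 1→2
i=48 'a': node 2→3  → match P0@[46:48]
i=49 'b': node 3→4 (fail-walked)
i=50 'b': node 4→5
i=51 'd': node 5→6
i=52 'a': node 6→7
i=53 'd': node 7→8  → match P1@[49:53]
i=54 'b': node 8→4 (fail-walked)
i=55 'b': node 4→5
i=56 'd': node 5→6
i=57 'a': node 6→7
i=58 'd': node 7→8  → match P1@[54:58]
i=59 'b': node 8→4 (fail-walked)
i=60 'd': node 4→0 (fail-walked)
i=61 'a': node 0→0
i=62 'd': node 0→0
i=63 'a': node 0→0
i=64 'c': node 0→1
i=65 'd': node 1→2
i=66 'c': node 2→1 (fail-walked)

Matches: [[4,1],[7,0],[11,0],[17,0],[22,1],[27,1],[30,0],[34,0],[40,0],[48,0],[53,1],[58,1]]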